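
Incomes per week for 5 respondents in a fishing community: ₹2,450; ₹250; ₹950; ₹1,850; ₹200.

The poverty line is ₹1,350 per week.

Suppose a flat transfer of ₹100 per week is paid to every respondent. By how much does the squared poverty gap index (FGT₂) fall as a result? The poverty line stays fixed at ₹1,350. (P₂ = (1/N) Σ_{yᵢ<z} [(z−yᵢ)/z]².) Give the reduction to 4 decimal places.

0.0549

Before: below the line — ₹200, ₹250, ₹950; squared poverty gap index (FGT₂) = 0.295473.
After the ₹100 transfer: below the line — ₹300, ₹350, ₹1,050; squared poverty gap index (FGT₂) = 0.240604.
Reduction = 0.295473 − 0.240604 = 0.0549.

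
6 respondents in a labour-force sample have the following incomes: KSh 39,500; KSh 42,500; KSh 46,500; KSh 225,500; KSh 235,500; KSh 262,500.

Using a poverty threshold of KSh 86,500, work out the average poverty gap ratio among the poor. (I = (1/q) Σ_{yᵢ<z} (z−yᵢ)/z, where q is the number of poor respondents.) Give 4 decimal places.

0.5048

Poor units: KSh 39,500, KSh 42,500, KSh 46,500 (q = 3 of N = 6).
Relative gaps: 0.5434, 0.5087, 0.4624; sum = 1.514451.
I averages over the q = 3 poor units only: 1.514451 / 3 = 0.5048.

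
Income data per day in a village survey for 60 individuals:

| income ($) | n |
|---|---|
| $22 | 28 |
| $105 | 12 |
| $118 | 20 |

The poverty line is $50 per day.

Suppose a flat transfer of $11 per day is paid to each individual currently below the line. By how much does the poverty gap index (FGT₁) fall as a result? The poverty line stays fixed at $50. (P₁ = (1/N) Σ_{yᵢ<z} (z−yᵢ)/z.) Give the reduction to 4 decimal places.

0.1027

Before: below the line — 28×$22; poverty gap index (FGT₁) = 0.261333.
After the $11 transfer: below the line — 28×$33; poverty gap index (FGT₁) = 0.158667.
Reduction = 0.261333 − 0.158667 = 0.1027.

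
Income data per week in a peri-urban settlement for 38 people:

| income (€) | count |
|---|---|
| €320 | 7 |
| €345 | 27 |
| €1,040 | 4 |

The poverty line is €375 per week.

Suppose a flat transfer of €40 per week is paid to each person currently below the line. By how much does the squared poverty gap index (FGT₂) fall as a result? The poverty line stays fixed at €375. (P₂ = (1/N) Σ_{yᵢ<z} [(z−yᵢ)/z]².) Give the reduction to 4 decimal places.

Before: below the line — 7×€320, 27×€345; squared poverty gap index (FGT₂) = 0.008510.
After the €40 transfer: below the line — 7×€360; squared poverty gap index (FGT₂) = 0.000295.
Reduction = 0.008510 − 0.000295 = 0.0082.

0.0082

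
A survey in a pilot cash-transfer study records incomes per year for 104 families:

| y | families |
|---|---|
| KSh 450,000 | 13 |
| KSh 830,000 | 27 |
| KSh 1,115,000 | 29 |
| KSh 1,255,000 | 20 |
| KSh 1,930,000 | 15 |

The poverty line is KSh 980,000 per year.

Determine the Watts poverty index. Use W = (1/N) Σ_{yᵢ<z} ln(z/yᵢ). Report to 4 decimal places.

Below the line: 13×KSh 450,000, 27×KSh 830,000 (q = 40 of N = 104).
Log gaps: ln(980000/450000) = 0.7783 (×13); ln(980000/830000) = 0.1661 (×27).
W = 14.603390 / 104 = 0.1404.

0.1404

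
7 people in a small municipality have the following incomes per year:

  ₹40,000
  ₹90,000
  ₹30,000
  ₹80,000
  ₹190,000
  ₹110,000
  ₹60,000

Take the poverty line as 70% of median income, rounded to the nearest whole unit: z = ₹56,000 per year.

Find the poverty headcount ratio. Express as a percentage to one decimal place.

28.6%

2 of the 7 people have income below ₹56,000.
H = 2/7 = 28.6%.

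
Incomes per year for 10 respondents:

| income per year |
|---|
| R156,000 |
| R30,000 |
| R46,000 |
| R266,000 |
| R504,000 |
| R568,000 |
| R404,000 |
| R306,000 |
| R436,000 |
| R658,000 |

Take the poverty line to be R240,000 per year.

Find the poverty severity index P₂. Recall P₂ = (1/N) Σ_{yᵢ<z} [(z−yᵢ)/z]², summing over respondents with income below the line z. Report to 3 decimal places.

Poor units: R30,000, R46,000, R156,000 (q = 3 of N = 10).
Relative gaps: (240000−30000)/240000 = 0.8750; (240000−46000)/240000 = 0.8083; (240000−156000)/240000 = 0.3500.
Squared: 0.7656; 0.6534; 0.1225.
Sum = 1.541528; P₂ = 1.541528 / 10 = 0.154.

0.154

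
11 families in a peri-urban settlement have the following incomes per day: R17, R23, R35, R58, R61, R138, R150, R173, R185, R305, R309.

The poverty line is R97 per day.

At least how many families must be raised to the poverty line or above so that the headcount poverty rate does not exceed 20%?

Currently q = 5 of N = 11 are below the line (H = 0.455).
A headcount ratio of at most 20% allows at most ⌊0.20 × 11⌋ = 2 poor families.
So at least 5 − 2 = 3 must be lifted.

3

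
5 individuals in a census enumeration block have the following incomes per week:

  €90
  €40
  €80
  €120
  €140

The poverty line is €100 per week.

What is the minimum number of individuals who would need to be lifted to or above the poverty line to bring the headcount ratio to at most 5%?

Currently q = 3 of N = 5 are below the line (H = 0.600).
A headcount ratio of at most 5% allows at most ⌊0.05 × 5⌋ = 0 poor individuals.
So at least 3 − 0 = 3 must be lifted.

3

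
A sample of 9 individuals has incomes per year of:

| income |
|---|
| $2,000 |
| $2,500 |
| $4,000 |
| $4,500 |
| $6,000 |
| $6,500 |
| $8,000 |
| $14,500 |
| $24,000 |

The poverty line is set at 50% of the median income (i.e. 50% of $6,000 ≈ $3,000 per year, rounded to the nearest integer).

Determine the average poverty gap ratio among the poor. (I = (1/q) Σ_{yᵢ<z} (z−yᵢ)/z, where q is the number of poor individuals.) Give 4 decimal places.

Below the line: $2,000, $2,500 (q = 2 of N = 9).
Relative gaps: 0.3333, 0.1667; sum = 0.500000.
I averages over the q = 2 poor units only: 0.500000 / 2 = 0.2500.

0.2500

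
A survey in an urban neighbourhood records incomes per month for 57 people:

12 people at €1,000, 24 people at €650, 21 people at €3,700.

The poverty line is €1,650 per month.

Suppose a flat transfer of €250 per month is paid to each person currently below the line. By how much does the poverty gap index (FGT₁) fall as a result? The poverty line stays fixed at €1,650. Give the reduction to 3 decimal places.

Before: below the line — 24×€650, 12×€1,000; poverty gap index (FGT₁) = 0.33812.
After the €250 transfer: below the line — 24×€900, 12×€1,250; poverty gap index (FGT₁) = 0.24242.
Reduction = 0.33812 − 0.24242 = 0.096.

0.096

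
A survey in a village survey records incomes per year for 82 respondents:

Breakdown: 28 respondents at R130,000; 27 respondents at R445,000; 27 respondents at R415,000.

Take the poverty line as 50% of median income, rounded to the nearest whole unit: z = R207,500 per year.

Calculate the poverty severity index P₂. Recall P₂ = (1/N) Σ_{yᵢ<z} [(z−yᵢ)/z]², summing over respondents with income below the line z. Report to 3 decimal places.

Poor units: 28×R130,000 (q = 28 of N = 82).
Shortfall ratios: (207500−130000)/207500 = 0.3735 (×28).
Squared: 0.1395 (×28).
Sum = 3.905937; P₂ = 3.905937 / 82 = 0.048.

0.048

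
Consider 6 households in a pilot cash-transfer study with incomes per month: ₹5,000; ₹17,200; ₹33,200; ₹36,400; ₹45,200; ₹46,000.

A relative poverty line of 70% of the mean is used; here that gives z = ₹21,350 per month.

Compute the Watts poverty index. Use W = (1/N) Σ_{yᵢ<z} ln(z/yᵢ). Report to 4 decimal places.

Incomes under z: ₹5,000, ₹17,200 (q = 2 of N = 6).
Log gaps: ln(21350/5000) = 1.4516; ln(21350/17200) = 0.2161.
W = 1.667756 / 6 = 0.2780.

0.2780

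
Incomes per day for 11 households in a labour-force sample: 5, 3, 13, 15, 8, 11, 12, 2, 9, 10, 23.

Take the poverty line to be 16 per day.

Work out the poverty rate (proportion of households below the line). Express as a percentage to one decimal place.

90.9%

10 of the 11 households have income below 16.
H = 10/11 = 90.9%.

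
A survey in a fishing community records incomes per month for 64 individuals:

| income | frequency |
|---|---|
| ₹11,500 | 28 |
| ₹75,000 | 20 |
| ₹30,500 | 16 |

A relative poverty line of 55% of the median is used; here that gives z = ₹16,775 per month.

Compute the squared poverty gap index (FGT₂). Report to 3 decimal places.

Below the line: 28×₹11,500 (q = 28 of N = 64).
Shortfall ratios: (16775−11500)/16775 = 0.3145 (×28).
Squared: 0.0989 (×28).
Sum = 2.768713; P₂ = 2.768713 / 64 = 0.043.

0.043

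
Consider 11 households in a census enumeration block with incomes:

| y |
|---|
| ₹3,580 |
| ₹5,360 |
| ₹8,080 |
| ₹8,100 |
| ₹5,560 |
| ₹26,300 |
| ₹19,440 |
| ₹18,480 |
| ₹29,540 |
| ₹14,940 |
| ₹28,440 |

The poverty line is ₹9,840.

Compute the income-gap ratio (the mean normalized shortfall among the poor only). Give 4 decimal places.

Below z: ₹3,580, ₹5,360, ₹5,560, ₹8,080, ₹8,100 (q = 5 of N = 11).
Relative gaps: 0.6362, 0.4553, 0.4350, 0.1789, 0.1768; sum = 1.882114.
I averages over the q = 5 poor units only: 1.882114 / 5 = 0.3764.

0.3764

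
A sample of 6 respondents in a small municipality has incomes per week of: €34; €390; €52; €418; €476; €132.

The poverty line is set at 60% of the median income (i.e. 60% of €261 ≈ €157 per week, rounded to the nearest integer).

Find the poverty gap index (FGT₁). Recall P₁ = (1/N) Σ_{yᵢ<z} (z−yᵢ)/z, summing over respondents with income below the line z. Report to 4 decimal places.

0.2686

Below the line: €34, €52, €132 (q = 3 of N = 6).
Gap ratios (z−y)/z: (157−34)/157 = 0.7834; (157−52)/157 = 0.6688; (157−132)/157 = 0.1592.
Σ = 1.611465. Dividing by the full population N = 6 gives P₁ = 0.2686.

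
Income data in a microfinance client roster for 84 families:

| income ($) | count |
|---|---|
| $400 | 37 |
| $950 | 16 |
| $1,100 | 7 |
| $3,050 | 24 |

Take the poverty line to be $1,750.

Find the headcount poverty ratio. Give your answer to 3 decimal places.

60 of the 84 families have income below $1,750.
H = 60/84 = 0.714.

0.714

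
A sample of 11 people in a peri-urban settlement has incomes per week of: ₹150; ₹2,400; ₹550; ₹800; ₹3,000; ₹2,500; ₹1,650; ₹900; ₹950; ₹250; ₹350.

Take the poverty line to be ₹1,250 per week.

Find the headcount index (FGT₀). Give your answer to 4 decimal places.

0.6364

7 of the 11 people have income below ₹1,250.
H = 7/11 = 0.6364.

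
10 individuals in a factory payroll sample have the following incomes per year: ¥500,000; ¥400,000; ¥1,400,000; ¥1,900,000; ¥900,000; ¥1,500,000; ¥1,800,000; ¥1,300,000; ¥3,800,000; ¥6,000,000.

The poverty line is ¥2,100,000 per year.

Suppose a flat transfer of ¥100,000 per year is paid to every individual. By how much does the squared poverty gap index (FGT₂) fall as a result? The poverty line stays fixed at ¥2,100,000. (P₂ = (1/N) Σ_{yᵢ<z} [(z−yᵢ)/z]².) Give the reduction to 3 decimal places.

0.030

Before: below the line — ¥400,000, ¥500,000, ¥900,000, ¥1,300,000, ¥1,400,000, ¥1,500,000, ¥1,800,000, ¥1,900,000; squared poverty gap index (FGT₂) = 0.19297.
After the ¥100,000 transfer: below the line — ¥500,000, ¥600,000, ¥1,000,000, ¥1,400,000, ¥1,500,000, ¥1,600,000, ¥1,900,000, ¥2,000,000; squared poverty gap index (FGT₂) = 0.16259.
Reduction = 0.19297 − 0.16259 = 0.030.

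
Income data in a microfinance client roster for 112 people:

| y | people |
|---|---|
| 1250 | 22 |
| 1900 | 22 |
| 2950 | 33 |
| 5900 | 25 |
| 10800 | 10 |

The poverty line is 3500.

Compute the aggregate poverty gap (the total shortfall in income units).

Below z: 22×1250, 22×1900, 33×2950 (q = 77 of N = 112).
Individual gaps: 22×(3500−1250) = 49500; 22×(3500−1900) = 35200; 33×(3500−2950) = 18150.
Aggregate gap = 102850.

102850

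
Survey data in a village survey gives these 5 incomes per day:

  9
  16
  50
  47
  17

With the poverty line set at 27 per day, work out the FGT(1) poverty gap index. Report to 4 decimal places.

Below the line: 9, 16, 17 (q = 3 of N = 5).
Normalized shortfalls: (27−9)/27 = 0.6667; (27−16)/27 = 0.4074; (27−17)/27 = 0.3704.
Sum of shortfalls = 1.444444; P₁ averages over all N: 1.444444 / 5 = 0.2889.

0.2889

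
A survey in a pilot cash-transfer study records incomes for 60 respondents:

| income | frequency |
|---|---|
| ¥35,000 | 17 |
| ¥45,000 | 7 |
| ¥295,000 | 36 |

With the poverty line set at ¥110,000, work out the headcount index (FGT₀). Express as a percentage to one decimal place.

40.0%

24 of the 60 respondents have income below ¥110,000.
H = 24/60 = 40.0%.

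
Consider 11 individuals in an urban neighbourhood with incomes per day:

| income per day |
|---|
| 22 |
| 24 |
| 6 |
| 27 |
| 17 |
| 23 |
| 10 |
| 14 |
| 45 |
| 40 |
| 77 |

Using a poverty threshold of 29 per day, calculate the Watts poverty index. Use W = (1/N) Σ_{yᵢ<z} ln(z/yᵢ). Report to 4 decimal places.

Poor units: 6, 10, 14, 17, 22, 23, 24, 27 (q = 8 of N = 11).
Log gaps: ln(29/6) = 1.5755; ln(29/10) = 1.0647; ln(29/14) = 0.7282; ln(29/17) = 0.5341; ln(29/22) = 0.2763; ln(29/23) = 0.2318; ln(29/24) = 0.1892; ln(29/27) = 0.0715.
W = 4.671324 / 11 = 0.4247.

0.4247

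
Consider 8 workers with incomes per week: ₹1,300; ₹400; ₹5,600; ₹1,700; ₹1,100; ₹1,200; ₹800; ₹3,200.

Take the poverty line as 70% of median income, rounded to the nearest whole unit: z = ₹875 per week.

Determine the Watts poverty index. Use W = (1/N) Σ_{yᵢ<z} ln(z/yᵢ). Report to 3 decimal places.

0.109

Below the line: ₹400, ₹800 (q = 2 of N = 8).
ln(z/y) terms: ln(875/400) = 0.7828; ln(875/800) = 0.0896.
W = 0.872371 / 8 = 0.109.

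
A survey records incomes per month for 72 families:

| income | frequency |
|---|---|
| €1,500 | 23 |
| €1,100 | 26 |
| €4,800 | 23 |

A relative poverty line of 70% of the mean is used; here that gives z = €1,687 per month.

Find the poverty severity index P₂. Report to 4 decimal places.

Below z: 26×€1,100, 23×€1,500 (q = 49 of N = 72).
Shortfall ratios: (1687−1100)/1687 = 0.3480 (×26); (1687−1500)/1687 = 0.1108 (×23).
Squared: 0.1211 (×26); 0.0123 (×23).
Sum = 3.430494; P₂ = 3.430494 / 72 = 0.0476.

0.0476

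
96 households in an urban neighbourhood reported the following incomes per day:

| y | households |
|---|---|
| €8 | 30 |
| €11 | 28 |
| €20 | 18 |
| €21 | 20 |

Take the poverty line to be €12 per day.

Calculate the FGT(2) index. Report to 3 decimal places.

Below z: 30×€8, 28×€11 (q = 58 of N = 96).
Normalized shortfalls: (12−8)/12 = 0.3333 (×30); (12−11)/12 = 0.0833 (×28).
Squared: 0.1111 (×30); 0.0069 (×28).
Sum = 3.527778; P₂ = 3.527778 / 96 = 0.037.

0.037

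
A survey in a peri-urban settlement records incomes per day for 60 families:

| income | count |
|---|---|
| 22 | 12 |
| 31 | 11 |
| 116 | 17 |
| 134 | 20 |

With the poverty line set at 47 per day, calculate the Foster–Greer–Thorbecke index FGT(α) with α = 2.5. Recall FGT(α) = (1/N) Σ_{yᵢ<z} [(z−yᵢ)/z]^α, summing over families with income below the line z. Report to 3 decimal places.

0.054

Below the line: 12×22, 11×31 (q = 23 of N = 60).
Relative gaps: (47−22)/47 = 0.5319 (×12); (47−31)/47 = 0.3404 (×11).
Raised to α = 2.5: 0.20635 (×12); 0.06762 (×11).
Sum = 3.219991; FGT(2.5) = 3.219991 / 60 = 0.054.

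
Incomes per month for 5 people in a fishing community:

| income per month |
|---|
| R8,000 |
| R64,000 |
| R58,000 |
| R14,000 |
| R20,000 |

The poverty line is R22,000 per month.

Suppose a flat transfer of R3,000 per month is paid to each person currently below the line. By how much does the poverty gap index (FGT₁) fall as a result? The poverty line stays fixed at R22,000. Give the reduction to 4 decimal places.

Before: below the line — R8,000, R14,000, R20,000; poverty gap index (FGT₁) = 0.218182.
After the R3,000 transfer: below the line — R11,000, R17,000; poverty gap index (FGT₁) = 0.145455.
Reduction = 0.218182 − 0.145455 = 0.0727.

0.0727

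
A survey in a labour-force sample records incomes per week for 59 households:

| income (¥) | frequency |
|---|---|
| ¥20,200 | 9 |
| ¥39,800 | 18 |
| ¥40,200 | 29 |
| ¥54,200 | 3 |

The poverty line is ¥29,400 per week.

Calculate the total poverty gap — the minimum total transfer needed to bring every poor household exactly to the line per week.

¥82,800

Poor units: 9×¥20,200 (q = 9 of N = 59).
Individual gaps: 9×(29400−20200) = 82800.
Aggregate gap = ¥82,800.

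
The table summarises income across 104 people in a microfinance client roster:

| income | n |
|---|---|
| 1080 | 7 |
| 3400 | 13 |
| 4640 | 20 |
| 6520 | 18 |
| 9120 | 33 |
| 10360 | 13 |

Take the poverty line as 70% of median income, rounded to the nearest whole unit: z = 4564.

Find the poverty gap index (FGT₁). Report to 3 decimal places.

Incomes under z: 7×1080, 13×3400 (q = 20 of N = 104).
Shortfall ratios: (4564−1080)/4564 = 0.7634 (×7); (4564−3400)/4564 = 0.2550 (×13).
Σ = 8.659071. Dividing by the full population N = 104 gives P₁ = 0.083.

0.083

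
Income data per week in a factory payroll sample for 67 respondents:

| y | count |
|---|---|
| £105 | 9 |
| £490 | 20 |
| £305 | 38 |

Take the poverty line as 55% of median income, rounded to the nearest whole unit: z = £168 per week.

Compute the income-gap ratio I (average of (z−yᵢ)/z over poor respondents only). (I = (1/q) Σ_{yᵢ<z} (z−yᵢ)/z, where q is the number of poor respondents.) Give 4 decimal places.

0.3750

Poor units: 9×£105 (q = 9 of N = 67).
Relative gaps: 0.3750 (×9); sum = 3.375000.
The income-gap ratio divides by q (the poor only): 3.375000 / 9 = 0.3750.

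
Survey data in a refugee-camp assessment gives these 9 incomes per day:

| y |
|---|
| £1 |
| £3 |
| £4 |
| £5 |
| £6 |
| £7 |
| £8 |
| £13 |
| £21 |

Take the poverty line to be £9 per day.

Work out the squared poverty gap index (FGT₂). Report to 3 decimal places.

Incomes under z: £1, £3, £4, £5, £6, £7, £8 (q = 7 of N = 9).
Normalized shortfalls: (9−1)/9 = 0.8889; (9−3)/9 = 0.6667; (9−4)/9 = 0.5556; (9−5)/9 = 0.4444; (9−6)/9 = 0.3333; (9−7)/9 = 0.2222; (9−8)/9 = 0.1111.
Squared: 0.7901; 0.4444; 0.3086; 0.1975; 0.1111; 0.0494; 0.0123.
Sum = 1.913580; P₂ = 1.913580 / 9 = 0.213.

0.213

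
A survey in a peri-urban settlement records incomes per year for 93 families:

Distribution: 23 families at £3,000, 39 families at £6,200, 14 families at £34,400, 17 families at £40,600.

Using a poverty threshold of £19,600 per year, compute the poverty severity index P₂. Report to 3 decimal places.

Incomes under z: 23×£3,000, 39×£6,200 (q = 62 of N = 93).
Relative gaps: (19600−3000)/19600 = 0.8469 (×23); (19600−6200)/19600 = 0.6837 (×39).
Squared: 0.7173 (×23); 0.4674 (×39).
Sum = 34.726989; P₂ = 34.726989 / 93 = 0.373.

0.373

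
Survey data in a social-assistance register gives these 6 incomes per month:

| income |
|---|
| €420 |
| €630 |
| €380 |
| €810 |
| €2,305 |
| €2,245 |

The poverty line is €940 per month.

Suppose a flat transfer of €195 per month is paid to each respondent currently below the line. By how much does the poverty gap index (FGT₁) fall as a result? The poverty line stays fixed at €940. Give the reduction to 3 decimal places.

Before: below the line — €380, €420, €630, €810; poverty gap index (FGT₁) = 0.26950.
After the €195 transfer: below the line — €575, €615, €825; poverty gap index (FGT₁) = 0.14273.
Reduction = 0.26950 − 0.14273 = 0.127.

0.127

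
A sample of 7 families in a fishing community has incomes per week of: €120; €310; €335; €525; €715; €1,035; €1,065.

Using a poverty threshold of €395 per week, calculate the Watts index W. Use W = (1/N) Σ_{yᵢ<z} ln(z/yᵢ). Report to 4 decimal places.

Incomes under z: €120, €310, €335 (q = 3 of N = 7).
Log shortfalls: ln(395/120) = 1.1914; ln(395/310) = 0.2423; ln(395/335) = 0.1648.
W = 1.598463 / 7 = 0.2284.

0.2284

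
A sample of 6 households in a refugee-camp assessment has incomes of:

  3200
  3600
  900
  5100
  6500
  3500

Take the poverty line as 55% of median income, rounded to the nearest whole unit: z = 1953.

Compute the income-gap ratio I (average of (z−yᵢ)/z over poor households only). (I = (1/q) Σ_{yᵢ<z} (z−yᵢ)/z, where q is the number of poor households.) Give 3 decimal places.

Below the line: 900 (q = 1 of N = 6).
Relative gaps: 0.5392; sum = 0.539171.
I averages over the q = 1 poor units only: 0.539171 / 1 = 0.539.

0.539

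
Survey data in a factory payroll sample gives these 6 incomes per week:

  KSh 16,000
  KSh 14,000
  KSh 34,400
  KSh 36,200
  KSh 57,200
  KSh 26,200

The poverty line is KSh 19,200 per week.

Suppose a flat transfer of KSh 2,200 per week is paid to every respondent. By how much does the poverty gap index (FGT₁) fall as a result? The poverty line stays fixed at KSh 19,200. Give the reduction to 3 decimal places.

Before: below the line — KSh 14,000, KSh 16,000; poverty gap index (FGT₁) = 0.07292.
After the KSh 2,200 transfer: below the line — KSh 16,200, KSh 18,200; poverty gap index (FGT₁) = 0.03472.
Reduction = 0.07292 − 0.03472 = 0.038.

0.038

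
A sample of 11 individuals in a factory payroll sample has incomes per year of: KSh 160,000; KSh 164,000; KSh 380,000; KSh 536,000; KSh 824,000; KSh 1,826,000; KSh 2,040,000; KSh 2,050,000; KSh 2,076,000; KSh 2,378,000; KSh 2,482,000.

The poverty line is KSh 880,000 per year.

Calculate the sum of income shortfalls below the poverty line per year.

KSh 2,336,000

Incomes under z: KSh 160,000, KSh 164,000, KSh 380,000, KSh 536,000, KSh 824,000 (q = 5 of N = 11).
Individual gaps: 880000−160000 = 720000; 880000−164000 = 716000; 880000−380000 = 500000; 880000−536000 = 344000; 880000−824000 = 56000.
Aggregate gap = KSh 2,336,000.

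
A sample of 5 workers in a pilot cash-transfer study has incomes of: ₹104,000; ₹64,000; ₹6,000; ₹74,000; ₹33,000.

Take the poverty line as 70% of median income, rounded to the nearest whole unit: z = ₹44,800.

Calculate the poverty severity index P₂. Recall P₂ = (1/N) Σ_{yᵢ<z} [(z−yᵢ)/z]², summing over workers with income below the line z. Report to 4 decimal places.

Incomes under z: ₹6,000, ₹33,000 (q = 2 of N = 5).
Gap ratios (z−y)/z: (44800−6000)/44800 = 0.8661; (44800−33000)/44800 = 0.2634.
Squared: 0.7501; 0.0694.
Sum = 0.819456; P₂ = 0.819456 / 5 = 0.1639.

0.1639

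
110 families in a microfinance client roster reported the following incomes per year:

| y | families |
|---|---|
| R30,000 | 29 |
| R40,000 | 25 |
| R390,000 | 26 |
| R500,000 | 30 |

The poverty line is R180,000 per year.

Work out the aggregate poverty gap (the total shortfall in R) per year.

Below the line: 29×R30,000, 25×R40,000 (q = 54 of N = 110).
Individual gaps: 29×(180000−30000) = 4350000; 25×(180000−40000) = 3500000.
Aggregate gap = R7,850,000.

R7,850,000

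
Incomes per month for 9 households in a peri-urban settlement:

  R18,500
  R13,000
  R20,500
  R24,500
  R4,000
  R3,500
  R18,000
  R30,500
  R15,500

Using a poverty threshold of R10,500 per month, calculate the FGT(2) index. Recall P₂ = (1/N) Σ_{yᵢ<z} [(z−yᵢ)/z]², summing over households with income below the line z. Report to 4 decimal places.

0.0920

Poor units: R3,500, R4,000 (q = 2 of N = 9).
Shortfall ratios: (10500−3500)/10500 = 0.6667; (10500−4000)/10500 = 0.6190.
Squared: 0.4444; 0.3832.
Sum = 0.827664; P₂ = 0.827664 / 9 = 0.0920.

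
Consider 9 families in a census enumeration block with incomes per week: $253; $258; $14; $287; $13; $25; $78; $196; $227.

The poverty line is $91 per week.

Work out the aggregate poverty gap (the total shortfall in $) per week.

$234

Poor units: $13, $14, $25, $78 (q = 4 of N = 9).
Individual gaps: 91−13 = 78; 91−14 = 77; 91−25 = 66; 91−78 = 13.
Aggregate gap = $234.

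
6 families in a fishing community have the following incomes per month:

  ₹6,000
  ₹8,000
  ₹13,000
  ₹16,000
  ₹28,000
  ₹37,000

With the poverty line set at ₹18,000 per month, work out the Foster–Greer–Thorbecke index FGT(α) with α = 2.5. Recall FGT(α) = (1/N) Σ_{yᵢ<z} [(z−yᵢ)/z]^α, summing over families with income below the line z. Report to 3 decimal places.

0.106

Below z: ₹6,000, ₹8,000, ₹13,000, ₹16,000 (q = 4 of N = 6).
Shortfall ratios: (18000−6000)/18000 = 0.6667; (18000−8000)/18000 = 0.5556; (18000−13000)/18000 = 0.2778; (18000−16000)/18000 = 0.1111.
Raised to α = 2.5: 0.36289; 0.23005; 0.04067; 0.00412.
Sum = 0.637718; FGT(2.5) = 0.637718 / 6 = 0.106.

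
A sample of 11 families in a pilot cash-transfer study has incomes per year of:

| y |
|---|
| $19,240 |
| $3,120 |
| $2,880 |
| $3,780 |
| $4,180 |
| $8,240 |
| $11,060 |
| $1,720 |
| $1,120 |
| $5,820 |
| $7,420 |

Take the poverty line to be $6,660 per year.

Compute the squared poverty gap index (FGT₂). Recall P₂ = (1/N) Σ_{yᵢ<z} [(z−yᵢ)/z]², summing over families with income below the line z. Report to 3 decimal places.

0.199

Below the line: $1,120, $1,720, $2,880, $3,120, $3,780, $4,180, $5,820 (q = 7 of N = 11).
Normalized shortfalls: (6660−1120)/6660 = 0.8318; (6660−1720)/6660 = 0.7417; (6660−2880)/6660 = 0.5676; (6660−3120)/6660 = 0.5315; (6660−3780)/6660 = 0.4324; (6660−4180)/6660 = 0.3724; (6660−5820)/6660 = 0.1261.
Squared: 0.6919; 0.5502; 0.3221; 0.2825; 0.1870; 0.1387; 0.0159.
Sum = 2.188351; P₂ = 2.188351 / 11 = 0.199.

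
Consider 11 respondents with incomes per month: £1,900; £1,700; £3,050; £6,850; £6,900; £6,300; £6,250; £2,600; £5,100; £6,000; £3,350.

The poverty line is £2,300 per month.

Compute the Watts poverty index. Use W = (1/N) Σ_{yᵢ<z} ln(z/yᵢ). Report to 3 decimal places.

Below z: £1,700, £1,900 (q = 2 of N = 11).
ln(z/y) terms: ln(2300/1700) = 0.3023; ln(2300/1900) = 0.1911.
W = 0.493336 / 11 = 0.045.

0.045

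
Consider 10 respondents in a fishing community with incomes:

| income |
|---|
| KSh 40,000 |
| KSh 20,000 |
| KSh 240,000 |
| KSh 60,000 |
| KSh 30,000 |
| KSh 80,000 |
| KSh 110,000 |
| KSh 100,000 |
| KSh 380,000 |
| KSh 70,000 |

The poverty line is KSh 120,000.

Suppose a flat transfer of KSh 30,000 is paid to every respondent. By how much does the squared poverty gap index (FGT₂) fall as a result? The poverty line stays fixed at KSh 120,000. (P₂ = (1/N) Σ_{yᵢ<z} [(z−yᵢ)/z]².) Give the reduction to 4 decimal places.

Before: below the line — KSh 20,000, KSh 30,000, KSh 40,000, KSh 60,000, KSh 70,000, KSh 80,000, KSh 100,000, KSh 110,000; squared poverty gap index (FGT₂) = 0.227083.
After the KSh 30,000 transfer: below the line — KSh 50,000, KSh 60,000, KSh 70,000, KSh 90,000, KSh 100,000, KSh 110,000; squared poverty gap index (FGT₂) = 0.086111.
Reduction = 0.227083 − 0.086111 = 0.1410.

0.1410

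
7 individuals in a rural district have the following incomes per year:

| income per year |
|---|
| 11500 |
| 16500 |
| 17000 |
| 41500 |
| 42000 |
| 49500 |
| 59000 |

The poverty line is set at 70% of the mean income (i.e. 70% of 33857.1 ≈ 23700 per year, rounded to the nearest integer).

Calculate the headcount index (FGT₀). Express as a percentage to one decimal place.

3 of the 7 individuals have income below 23700.
H = 3/7 = 42.9%.

42.9%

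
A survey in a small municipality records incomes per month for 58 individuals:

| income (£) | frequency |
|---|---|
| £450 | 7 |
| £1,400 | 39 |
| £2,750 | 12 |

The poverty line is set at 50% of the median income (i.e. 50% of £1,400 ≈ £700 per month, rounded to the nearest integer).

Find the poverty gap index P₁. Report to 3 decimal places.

Below the line: 7×£450 (q = 7 of N = 58).
Normalized shortfalls: (700−450)/700 = 0.3571 (×7).
Sum of shortfalls = 2.500000; P₁ averages over all N: 2.500000 / 58 = 0.043.

0.043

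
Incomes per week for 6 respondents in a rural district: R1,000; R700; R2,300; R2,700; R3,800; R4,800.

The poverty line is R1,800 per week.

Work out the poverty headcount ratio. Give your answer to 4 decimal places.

0.3333

2 of the 6 respondents have income below R1,800.
H = 2/6 = 0.3333.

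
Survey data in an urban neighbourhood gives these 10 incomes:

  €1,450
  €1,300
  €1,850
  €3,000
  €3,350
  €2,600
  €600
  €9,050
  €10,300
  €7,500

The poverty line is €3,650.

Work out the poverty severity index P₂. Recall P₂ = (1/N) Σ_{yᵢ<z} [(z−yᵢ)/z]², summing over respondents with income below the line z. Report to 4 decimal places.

Poor units: €600, €1,300, €1,450, €1,850, €2,600, €3,000, €3,350 (q = 7 of N = 10).
Gap ratios (z−y)/z: (3650−600)/3650 = 0.8356; (3650−1300)/3650 = 0.6438; (3650−1450)/3650 = 0.6027; (3650−1850)/3650 = 0.4932; (3650−2600)/3650 = 0.2877; (3650−3000)/3650 = 0.1781; (3650−3350)/3650 = 0.0822.
Squared: 0.6983; 0.4145; 0.3633; 0.2432; 0.0828; 0.0317; 0.0068.
Sum = 1.840495; P₂ = 1.840495 / 10 = 0.1840.

0.1840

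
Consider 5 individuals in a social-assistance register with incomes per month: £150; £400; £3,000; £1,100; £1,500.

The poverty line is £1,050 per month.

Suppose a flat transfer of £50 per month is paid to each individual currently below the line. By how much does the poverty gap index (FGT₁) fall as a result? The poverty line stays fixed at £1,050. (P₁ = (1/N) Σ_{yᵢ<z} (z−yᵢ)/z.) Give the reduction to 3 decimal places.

Before: below the line — £150, £400; poverty gap index (FGT₁) = 0.29524.
After the £50 transfer: below the line — £200, £450; poverty gap index (FGT₁) = 0.27619.
Reduction = 0.29524 − 0.27619 = 0.019.

0.019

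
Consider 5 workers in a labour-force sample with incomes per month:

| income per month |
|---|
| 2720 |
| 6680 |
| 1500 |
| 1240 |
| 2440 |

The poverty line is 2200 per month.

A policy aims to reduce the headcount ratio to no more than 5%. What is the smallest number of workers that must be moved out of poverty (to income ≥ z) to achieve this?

2

2 of the 5 workers are poor, so H = 2/5 = 0.400.
A headcount ratio of at most 5% allows at most ⌊0.05 × 5⌋ = 0 poor workers.
So at least 2 − 0 = 2 must be lifted.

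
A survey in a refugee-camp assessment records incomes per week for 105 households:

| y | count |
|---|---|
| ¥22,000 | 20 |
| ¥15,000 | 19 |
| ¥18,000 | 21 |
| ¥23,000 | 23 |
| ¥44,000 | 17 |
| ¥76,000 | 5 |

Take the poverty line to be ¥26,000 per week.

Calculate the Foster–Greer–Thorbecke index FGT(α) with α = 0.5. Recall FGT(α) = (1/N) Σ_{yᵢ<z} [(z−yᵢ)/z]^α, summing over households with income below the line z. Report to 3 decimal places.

0.378

Below the line: 19×¥15,000, 21×¥18,000, 20×¥22,000, 23×¥23,000 (q = 83 of N = 105).
Normalized shortfalls: (26000−15000)/26000 = 0.4231 (×19); (26000−18000)/26000 = 0.3077 (×21); (26000−22000)/26000 = 0.1538 (×20); (26000−23000)/26000 = 0.1154 (×23).
Raised to α = 0.5: 0.65044 (×19); 0.55470 (×21); 0.39223 (×20); 0.33968 (×23).
Sum = 39.664490; FGT(0.5) = 39.664490 / 105 = 0.378.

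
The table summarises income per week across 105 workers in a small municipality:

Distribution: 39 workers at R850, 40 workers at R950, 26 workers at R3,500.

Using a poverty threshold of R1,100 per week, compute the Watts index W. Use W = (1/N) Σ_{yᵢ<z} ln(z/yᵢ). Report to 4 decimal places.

0.1516

Below the line: 39×R850, 40×R950 (q = 79 of N = 105).
Log gaps: ln(1100/850) = 0.2578 (×39); ln(1100/950) = 0.1466 (×40).
W = 15.919474 / 105 = 0.1516.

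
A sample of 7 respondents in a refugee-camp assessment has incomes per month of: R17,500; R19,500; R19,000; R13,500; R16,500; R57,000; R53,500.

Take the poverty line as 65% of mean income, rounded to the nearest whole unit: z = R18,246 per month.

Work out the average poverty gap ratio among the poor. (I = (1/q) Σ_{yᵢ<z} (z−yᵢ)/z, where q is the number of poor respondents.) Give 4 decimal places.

Poor units: R13,500, R16,500, R17,500 (q = 3 of N = 7).
Shortfall ratios (z−y)/z: 0.2601, 0.0957, 0.0409; sum = 0.396690.
I averages over the q = 3 poor units only: 0.396690 / 3 = 0.1322.

0.1322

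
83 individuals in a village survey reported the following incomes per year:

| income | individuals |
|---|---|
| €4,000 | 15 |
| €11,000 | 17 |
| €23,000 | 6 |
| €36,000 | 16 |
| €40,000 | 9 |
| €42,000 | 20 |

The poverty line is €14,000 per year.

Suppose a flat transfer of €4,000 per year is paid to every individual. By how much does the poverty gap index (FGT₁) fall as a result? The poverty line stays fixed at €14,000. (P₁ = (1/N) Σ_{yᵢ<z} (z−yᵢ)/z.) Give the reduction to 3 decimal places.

Before: below the line — 15×€4,000, 17×€11,000; poverty gap index (FGT₁) = 0.17298.
After the €4,000 transfer: below the line — 15×€8,000; poverty gap index (FGT₁) = 0.07745.
Reduction = 0.17298 − 0.07745 = 0.096.

0.096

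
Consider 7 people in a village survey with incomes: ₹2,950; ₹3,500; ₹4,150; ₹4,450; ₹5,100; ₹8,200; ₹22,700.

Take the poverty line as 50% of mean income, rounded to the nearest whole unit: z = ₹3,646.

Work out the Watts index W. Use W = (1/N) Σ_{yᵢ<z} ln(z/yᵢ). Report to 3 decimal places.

0.036

Poor units: ₹2,950, ₹3,500 (q = 2 of N = 7).
Log shortfalls: ln(3646/2950) = 0.2118; ln(3646/3500) = 0.0409.
W = 0.252693 / 7 = 0.036.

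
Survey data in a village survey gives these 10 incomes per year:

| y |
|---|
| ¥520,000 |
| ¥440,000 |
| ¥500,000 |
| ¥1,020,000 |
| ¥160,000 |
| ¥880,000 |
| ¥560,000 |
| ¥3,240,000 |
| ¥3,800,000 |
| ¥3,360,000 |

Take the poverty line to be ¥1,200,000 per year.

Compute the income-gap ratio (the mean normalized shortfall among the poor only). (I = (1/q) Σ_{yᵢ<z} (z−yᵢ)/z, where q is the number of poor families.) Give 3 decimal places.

Below z: ¥160,000, ¥440,000, ¥500,000, ¥520,000, ¥560,000, ¥880,000, ¥1,020,000 (q = 7 of N = 10).
Relative gaps: 0.8667, 0.6333, 0.5833, 0.5667, 0.5333, 0.2667, 0.1500; sum = 3.600000.
I averages over the q = 7 poor units only: 3.600000 / 7 = 0.514.

0.514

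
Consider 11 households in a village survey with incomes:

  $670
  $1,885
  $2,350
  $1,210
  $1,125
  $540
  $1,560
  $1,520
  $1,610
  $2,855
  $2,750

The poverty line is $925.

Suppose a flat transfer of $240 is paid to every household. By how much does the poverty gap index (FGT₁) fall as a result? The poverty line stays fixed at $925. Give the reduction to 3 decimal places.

0.047

Before: below the line — $540, $670; poverty gap index (FGT₁) = 0.06290.
After the $240 transfer: below the line — $780, $910; poverty gap index (FGT₁) = 0.01572.
Reduction = 0.06290 − 0.01572 = 0.047.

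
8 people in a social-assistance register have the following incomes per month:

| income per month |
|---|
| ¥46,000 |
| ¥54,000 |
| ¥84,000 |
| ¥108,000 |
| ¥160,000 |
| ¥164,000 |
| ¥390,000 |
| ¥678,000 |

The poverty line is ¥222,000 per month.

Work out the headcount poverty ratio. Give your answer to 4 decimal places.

0.7500

6 of the 8 people have income below ¥222,000.
H = 6/8 = 0.7500.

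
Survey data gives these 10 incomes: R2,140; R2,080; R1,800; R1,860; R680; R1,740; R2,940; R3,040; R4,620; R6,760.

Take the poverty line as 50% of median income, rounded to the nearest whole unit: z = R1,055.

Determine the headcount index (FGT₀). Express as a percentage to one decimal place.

10.0%

1 of the 10 individuals have income below R1,055.
H = 1/10 = 10.0%.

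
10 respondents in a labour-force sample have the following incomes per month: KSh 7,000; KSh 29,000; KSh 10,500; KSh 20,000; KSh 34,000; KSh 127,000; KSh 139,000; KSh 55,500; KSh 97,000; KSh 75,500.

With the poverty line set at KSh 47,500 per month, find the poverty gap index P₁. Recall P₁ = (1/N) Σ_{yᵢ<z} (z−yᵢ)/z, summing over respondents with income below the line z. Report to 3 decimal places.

0.288

Poor units: KSh 7,000, KSh 10,500, KSh 20,000, KSh 29,000, KSh 34,000 (q = 5 of N = 10).
Relative gaps: (47500−7000)/47500 = 0.8526; (47500−10500)/47500 = 0.7789; (47500−20000)/47500 = 0.5789; (47500−29000)/47500 = 0.3895; (47500−34000)/47500 = 0.2842.
Sum of shortfalls = 2.884211; P₁ averages over all N: 2.884211 / 10 = 0.288.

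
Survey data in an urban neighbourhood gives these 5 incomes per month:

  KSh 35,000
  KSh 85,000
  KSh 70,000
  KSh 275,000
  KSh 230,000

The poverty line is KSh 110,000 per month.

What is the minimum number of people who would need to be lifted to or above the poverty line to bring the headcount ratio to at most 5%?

3 of the 5 people are poor, so H = 3/5 = 0.600.
A headcount ratio of at most 5% allows at most ⌊0.05 × 5⌋ = 0 poor people.
So at least 3 − 0 = 3 must be lifted.

3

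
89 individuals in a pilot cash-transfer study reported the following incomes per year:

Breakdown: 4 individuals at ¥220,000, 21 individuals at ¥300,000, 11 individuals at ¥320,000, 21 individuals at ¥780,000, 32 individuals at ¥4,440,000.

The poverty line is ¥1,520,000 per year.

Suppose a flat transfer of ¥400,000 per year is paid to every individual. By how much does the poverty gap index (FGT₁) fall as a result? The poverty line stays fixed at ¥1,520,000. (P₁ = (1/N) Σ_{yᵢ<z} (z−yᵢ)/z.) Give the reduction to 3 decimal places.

Before: below the line — 4×¥220,000, 21×¥300,000, 11×¥320,000, 21×¥780,000; poverty gap index (FGT₁) = 0.44027.
After the ¥400,000 transfer: below the line — 4×¥620,000, 21×¥700,000, 11×¥720,000, 21×¥1,180,000; poverty gap index (FGT₁) = 0.27173.
Reduction = 0.44027 − 0.27173 = 0.169.

0.169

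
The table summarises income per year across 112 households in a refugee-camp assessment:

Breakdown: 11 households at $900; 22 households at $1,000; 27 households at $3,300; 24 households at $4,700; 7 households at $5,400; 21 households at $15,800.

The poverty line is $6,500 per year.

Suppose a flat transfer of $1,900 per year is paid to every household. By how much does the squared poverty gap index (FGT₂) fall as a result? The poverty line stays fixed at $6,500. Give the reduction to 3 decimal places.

0.188

Before: below the line — 11×$900, 22×$1,000, 27×$3,300, 24×$4,700, 7×$5,400; squared poverty gap index (FGT₂) = 0.29019.
After the $1,900 transfer: below the line — 11×$2,800, 22×$2,900, 27×$5,200; squared poverty gap index (FGT₂) = 0.10172.
Reduction = 0.29019 − 0.10172 = 0.188.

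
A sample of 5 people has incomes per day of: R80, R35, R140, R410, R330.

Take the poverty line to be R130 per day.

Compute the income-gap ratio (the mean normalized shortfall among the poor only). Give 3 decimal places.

Below z: R35, R80 (q = 2 of N = 5).
Relative gaps: 0.7308, 0.3846; sum = 1.115385.
The income-gap ratio divides by q (the poor only): 1.115385 / 2 = 0.558.

0.558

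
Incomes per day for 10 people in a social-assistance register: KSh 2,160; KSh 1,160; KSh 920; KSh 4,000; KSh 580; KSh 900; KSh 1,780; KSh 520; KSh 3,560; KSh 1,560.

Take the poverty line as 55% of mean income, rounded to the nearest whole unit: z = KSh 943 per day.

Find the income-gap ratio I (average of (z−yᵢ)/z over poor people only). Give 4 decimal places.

0.2259

Poor units: KSh 520, KSh 580, KSh 900, KSh 920 (q = 4 of N = 10).
Relative gaps: 0.4486, 0.3849, 0.0456, 0.0244; sum = 0.903499.
The income-gap ratio divides by q (the poor only): 0.903499 / 4 = 0.2259.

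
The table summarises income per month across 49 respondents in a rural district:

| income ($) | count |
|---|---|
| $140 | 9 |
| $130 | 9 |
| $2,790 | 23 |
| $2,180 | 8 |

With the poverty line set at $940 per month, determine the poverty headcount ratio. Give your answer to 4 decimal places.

0.3673

18 of the 49 respondents have income below $940.
H = 18/49 = 0.3673.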